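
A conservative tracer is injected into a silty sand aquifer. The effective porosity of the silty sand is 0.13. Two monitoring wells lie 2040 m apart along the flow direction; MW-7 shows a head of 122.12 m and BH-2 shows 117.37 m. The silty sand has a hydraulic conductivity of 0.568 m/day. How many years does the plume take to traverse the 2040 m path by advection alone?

Hydraulic gradient i = (122.12 − 117.37) / 2040 = 4.75 / 2040 = 0.002328.
Darcy flux q = K · i = 0.5680 × 0.002328 = 0.001323 m/day.
Seepage velocity v = q / n_e = 0.001323 / 0.13 = 0.01017 m/day.
Travel time t = L / v = 2040 / 0.01017 = 2.005e+05 days = 549.0 years.

549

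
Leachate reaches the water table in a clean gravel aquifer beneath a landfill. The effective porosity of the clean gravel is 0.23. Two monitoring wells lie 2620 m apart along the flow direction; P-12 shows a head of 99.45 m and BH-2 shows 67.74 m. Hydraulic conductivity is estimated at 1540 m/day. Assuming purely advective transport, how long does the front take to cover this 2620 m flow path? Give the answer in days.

Hydraulic gradient i = (99.45 − 67.74) / 2620 = 31.71 / 2620 = 0.01210.
Darcy flux q = K · i = 1540 × 0.01210 = 18.64 m/day.
Seepage velocity v = q / n_e = 18.64 / 0.23 = 81.04 m/day.
Travel time t = L / v = 2620 / 81.04 = 32.33 days.

32.3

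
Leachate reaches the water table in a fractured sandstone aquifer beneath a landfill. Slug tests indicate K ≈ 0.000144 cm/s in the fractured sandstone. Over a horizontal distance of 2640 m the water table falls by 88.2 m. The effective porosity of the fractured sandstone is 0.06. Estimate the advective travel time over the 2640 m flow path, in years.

104

Convert K: 0.000144 cm/s × 864 = 0.1244 m/day.
Hydraulic gradient i = Δh / L = 88.2 / 2640 = 0.03341.
Darcy flux q = K · i = 0.1244 × 0.03341 = 0.004157 m/day.
Seepage velocity v = q / n_e = 0.004157 / 0.06 = 0.06928 m/day.
Travel time t = L / v = 2640 / 0.06928 = 38108 days = 104.3 years.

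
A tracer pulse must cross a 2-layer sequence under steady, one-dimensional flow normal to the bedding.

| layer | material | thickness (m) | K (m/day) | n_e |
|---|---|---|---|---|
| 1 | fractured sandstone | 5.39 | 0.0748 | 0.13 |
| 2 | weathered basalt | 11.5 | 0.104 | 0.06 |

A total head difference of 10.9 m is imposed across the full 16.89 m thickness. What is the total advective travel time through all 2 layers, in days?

23.3

With flow normal to the layers, continuity requires the same specific discharge q through every layer.
Σ(b_i/K_i) = 5.39/0.0748 + 11.5/0.104 = 182.6 d.
q = Δh / Σ(b_i/K_i) = 10.9 / 182.6 = 0.05968 m/day.
In each layer the seepage velocity is v_i = q/n_i, so the layer transit time is t_i = b_i·n_i / q:
  layer 1 (fractured sandstone): t_1 = 5.39 × 0.13 / 0.05968 = 11.74 d
  layer 2 (weathered basalt): t_2 = 11.5 × 0.06 / 0.05968 = 11.56 d
Total t = Σ t_i = 23.30 days.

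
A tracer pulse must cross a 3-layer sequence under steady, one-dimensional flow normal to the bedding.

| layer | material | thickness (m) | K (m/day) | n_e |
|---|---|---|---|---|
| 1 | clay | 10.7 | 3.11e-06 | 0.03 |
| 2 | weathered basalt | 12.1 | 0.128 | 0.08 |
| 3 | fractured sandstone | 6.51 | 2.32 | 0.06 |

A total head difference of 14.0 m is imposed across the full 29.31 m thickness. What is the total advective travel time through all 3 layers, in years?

With flow normal to the layers, continuity requires the same specific discharge q through every layer.
Σ(b_i/K_i) = 10.7/3.11e-06 + 12.1/0.128 + 6.51/2.32 = 3.441e+06 d.
q = Δh / Σ(b_i/K_i) = 14.0 / 3.441e+06 = 4.069e-06 m/day.
In each layer the seepage velocity is v_i = q/n_i, so the layer transit time is t_i = b_i·n_i / q:
  layer 1 (clay): t_1 = 10.7 × 0.03 / 4.069e-06 = 78888 d
  layer 2 (weathered basalt): t_2 = 12.1 × 0.08 / 4.069e-06 = 2.379e+05 d
  layer 3 (fractured sandstone): t_3 = 6.51 × 0.06 / 4.069e-06 = 95993 d
Total t = Σ t_i = 4.128e+05 days = 1130 years.

1130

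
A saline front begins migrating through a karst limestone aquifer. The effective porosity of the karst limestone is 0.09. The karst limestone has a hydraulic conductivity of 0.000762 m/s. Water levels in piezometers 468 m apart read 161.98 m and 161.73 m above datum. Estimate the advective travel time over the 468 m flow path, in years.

Convert K: 0.000762 m/s × 86400 = 65.84 m/day.
Hydraulic gradient i = (161.98 − 161.73) / 468 = 0.25 / 468 = 0.0005342.
Darcy flux q = K · i = 65.84 × 0.0005342 = 0.03517 m/day.
Seepage velocity v = q / n_e = 0.03517 / 0.09 = 0.3908 m/day.
Travel time t = L / v = 468 / 0.3908 = 1198 days = 3.279 years.

3.28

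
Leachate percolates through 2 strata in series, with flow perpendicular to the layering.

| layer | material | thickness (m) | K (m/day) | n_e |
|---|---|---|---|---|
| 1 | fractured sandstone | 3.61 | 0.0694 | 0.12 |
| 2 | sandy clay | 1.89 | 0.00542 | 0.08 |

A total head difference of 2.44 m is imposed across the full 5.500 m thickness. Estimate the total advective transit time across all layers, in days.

96.0

With flow normal to the layers, continuity requires the same specific discharge q through every layer.
Σ(b_i/K_i) = 3.61/0.0694 + 1.89/0.00542 = 400.7 d.
q = Δh / Σ(b_i/K_i) = 2.44 / 400.7 = 0.006089 m/day.
In each layer the seepage velocity is v_i = q/n_i, so the layer transit time is t_i = b_i·n_i / q:
  layer 1 (fractured sandstone): t_1 = 3.61 × 0.12 / 0.006089 = 71.15 d
  layer 2 (sandy clay): t_2 = 1.89 × 0.08 / 0.006089 = 24.83 d
Total t = Σ t_i = 95.98 days.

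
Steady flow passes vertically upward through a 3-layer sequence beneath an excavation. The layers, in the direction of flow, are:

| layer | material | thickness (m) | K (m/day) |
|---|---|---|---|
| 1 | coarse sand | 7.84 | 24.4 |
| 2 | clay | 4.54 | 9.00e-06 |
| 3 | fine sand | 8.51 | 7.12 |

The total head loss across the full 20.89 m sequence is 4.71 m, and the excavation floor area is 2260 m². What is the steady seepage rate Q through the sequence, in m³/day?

0.0211

Flow is perpendicular to layering, so the layers act in series and the equivalent K is the thickness-weighted harmonic mean.
Total thickness L = 7.84 + 4.54 + 8.51 = 20.89 m.
Σ(b_i/K_i) = 7.84/24.4 + 4.54/9.00e-06 + 8.51/7.12 = 5.044e+05 d.
K_eq = L / Σ(b_i/K_i) = 20.89 / 5.044e+05 = 4.141e-05 m/day.
Q = K_eq · A · (Δh/L) = 4.141e-05 × 2260 × (4.71/20.89) = 0.02110 m³/day.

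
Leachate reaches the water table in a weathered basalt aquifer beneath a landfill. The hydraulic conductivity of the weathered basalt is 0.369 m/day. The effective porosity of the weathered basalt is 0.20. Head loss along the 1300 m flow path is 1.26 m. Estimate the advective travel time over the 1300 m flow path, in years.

1990

Hydraulic gradient i = Δh / L = 1.26 / 1300 = 0.0009692.
Darcy flux q = K · i = 0.3690 × 0.0009692 = 0.0003576 m/day.
Seepage velocity v = q / n_e = 0.0003576 / 0.20 = 0.001788 m/day.
Travel time t = L / v = 1300 / 0.001788 = 7.270e+05 days = 1990 years.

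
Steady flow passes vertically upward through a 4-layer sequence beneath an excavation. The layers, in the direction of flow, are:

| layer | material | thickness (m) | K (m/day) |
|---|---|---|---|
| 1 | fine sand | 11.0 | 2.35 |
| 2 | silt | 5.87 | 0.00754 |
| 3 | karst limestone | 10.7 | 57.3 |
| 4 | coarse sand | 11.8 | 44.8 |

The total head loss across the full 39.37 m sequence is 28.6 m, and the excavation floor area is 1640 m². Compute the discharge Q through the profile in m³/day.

59.9

Flow is perpendicular to layering, so the layers act in series and the equivalent K is the thickness-weighted harmonic mean.
Total thickness L = 11.0 + 5.87 + 10.7 + 11.8 = 39.37 m.
Σ(b_i/K_i) = 11.0/2.35 + 5.87/0.00754 + 10.7/57.3 + 11.8/44.8 = 783.6 d.
K_eq = L / Σ(b_i/K_i) = 39.37 / 783.6 = 0.05024 m/day.
Q = K_eq · A · (Δh/L) = 0.05024 × 1640 × (28.6/39.37) = 59.85 m³/day.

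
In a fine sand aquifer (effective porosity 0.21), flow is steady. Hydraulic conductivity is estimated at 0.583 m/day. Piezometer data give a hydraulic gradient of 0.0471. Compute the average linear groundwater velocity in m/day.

0.131

Hydraulic gradient i = 0.0471.
Darcy flux q = K · i = 0.5830 × 0.04710 = 0.02746 m/day.
Seepage velocity v = q / n_e = 0.02746 / 0.21 = 0.1308 m/day.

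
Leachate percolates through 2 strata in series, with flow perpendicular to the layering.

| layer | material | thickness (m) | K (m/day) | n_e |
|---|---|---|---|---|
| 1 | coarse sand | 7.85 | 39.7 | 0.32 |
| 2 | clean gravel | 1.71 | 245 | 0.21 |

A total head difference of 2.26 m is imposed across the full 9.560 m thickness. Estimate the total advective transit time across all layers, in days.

With flow normal to the layers, continuity requires the same specific discharge q through every layer.
Σ(b_i/K_i) = 7.85/39.7 + 1.71/245 = 0.2047 d.
q = Δh / Σ(b_i/K_i) = 2.26 / 0.2047 = 11.04 m/day.
In each layer the seepage velocity is v_i = q/n_i, so the layer transit time is t_i = b_i·n_i / q:
  layer 1 (coarse sand): t_1 = 7.85 × 0.32 / 11.04 = 0.2275 d
  layer 2 (clean gravel): t_2 = 1.71 × 0.21 / 11.04 = 0.03253 d
Total t = Σ t_i = 0.2601 days.

0.260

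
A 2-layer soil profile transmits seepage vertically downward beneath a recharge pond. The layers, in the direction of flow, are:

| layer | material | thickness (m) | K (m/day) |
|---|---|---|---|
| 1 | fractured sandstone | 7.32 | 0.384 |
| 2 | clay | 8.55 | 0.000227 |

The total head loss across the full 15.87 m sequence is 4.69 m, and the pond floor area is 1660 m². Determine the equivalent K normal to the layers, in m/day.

0.000421

Flow is perpendicular to layering, so the layers act in series and the equivalent K is the thickness-weighted harmonic mean.
Total thickness L = 7.32 + 8.55 = 15.87 m.
Σ(b_i/K_i) = 7.32/0.384 + 8.55/0.000227 = 37684 d.
K_eq = L / Σ(b_i/K_i) = 15.87 / 37684 = 0.0004211 m/day.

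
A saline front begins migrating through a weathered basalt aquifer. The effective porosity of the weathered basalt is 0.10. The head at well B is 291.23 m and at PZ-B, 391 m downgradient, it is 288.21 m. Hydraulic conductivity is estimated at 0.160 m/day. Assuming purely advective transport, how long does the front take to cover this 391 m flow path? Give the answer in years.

86.6

Hydraulic gradient i = (291.23 − 288.21) / 391 = 3.02 / 391 = 0.007724.
Darcy flux q = K · i = 0.1600 × 0.007724 = 0.001236 m/day.
Seepage velocity v = q / n_e = 0.001236 / 0.10 = 0.01236 m/day.
Travel time t = L / v = 391 / 0.01236 = 31639 days = 86.62 years.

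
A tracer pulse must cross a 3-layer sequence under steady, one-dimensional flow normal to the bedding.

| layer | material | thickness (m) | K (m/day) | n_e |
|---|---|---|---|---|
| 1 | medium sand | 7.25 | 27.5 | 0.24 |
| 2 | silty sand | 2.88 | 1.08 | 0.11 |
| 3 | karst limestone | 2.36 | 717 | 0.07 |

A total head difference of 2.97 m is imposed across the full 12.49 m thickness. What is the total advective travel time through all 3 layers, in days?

With flow normal to the layers, continuity requires the same specific discharge q through every layer.
Σ(b_i/K_i) = 7.25/27.5 + 2.88/1.08 + 2.36/717 = 2.934 d.
q = Δh / Σ(b_i/K_i) = 2.97 / 2.934 = 1.012 m/day.
In each layer the seepage velocity is v_i = q/n_i, so the layer transit time is t_i = b_i·n_i / q:
  layer 1 (medium sand): t_1 = 7.25 × 0.24 / 1.012 = 1.719 d
  layer 2 (silty sand): t_2 = 2.88 × 0.11 / 1.012 = 0.3129 d
  layer 3 (karst limestone): t_3 = 2.36 × 0.07 / 1.012 = 0.1632 d
Total t = Σ t_i = 2.195 days.

2.19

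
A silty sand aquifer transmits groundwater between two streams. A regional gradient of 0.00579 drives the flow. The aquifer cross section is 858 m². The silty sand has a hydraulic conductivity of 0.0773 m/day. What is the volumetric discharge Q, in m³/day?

Hydraulic gradient i = 0.00579.
Darcy's law: Q = K · A · i = 0.07730 × 858.0 × 0.005790 = 0.3840 m³/day.

0.384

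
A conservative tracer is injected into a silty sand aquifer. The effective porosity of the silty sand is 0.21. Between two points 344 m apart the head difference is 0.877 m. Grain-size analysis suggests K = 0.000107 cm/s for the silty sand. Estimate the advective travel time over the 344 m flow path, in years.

839

Convert K: 0.000107 cm/s × 864 = 0.09245 m/day.
Hydraulic gradient i = Δh / L = 0.877 / 344 = 0.002549.
Darcy flux q = K · i = 0.09245 × 0.002549 = 0.0002357 m/day.
Seepage velocity v = q / n_e = 0.0002357 / 0.21 = 0.001122 m/day.
Travel time t = L / v = 344 / 0.001122 = 3.065e+05 days = 839.2 years.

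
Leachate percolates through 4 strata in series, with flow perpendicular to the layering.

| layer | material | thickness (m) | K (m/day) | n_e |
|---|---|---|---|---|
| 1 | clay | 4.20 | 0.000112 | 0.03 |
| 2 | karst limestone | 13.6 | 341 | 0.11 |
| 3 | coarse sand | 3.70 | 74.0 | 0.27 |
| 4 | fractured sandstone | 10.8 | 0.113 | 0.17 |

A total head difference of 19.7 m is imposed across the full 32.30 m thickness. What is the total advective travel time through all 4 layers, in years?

With flow normal to the layers, continuity requires the same specific discharge q through every layer.
Σ(b_i/K_i) = 4.20/0.000112 + 13.6/341 + 3.70/74.0 + 10.8/0.113 = 37596 d.
q = Δh / Σ(b_i/K_i) = 19.7 / 37596 = 0.0005240 m/day.
In each layer the seepage velocity is v_i = q/n_i, so the layer transit time is t_i = b_i·n_i / q:
  layer 1 (clay): t_1 = 4.20 × 0.03 / 0.0005240 = 240.5 d
  layer 2 (karst limestone): t_2 = 13.6 × 0.11 / 0.0005240 = 2855 d
  layer 3 (coarse sand): t_3 = 3.70 × 0.27 / 0.0005240 = 1907 d
  layer 4 (fractured sandstone): t_4 = 10.8 × 0.17 / 0.0005240 = 3504 d
Total t = Σ t_i = 8506 days = 23.29 years.

23.3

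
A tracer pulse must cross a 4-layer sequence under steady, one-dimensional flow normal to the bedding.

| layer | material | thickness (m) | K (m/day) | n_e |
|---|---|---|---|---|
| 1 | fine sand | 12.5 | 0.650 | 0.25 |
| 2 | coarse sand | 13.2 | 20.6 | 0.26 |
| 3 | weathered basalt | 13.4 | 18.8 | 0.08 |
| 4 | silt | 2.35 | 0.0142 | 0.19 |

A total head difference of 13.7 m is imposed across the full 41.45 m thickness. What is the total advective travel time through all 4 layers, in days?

With flow normal to the layers, continuity requires the same specific discharge q through every layer.
Σ(b_i/K_i) = 12.5/0.650 + 13.2/20.6 + 13.4/18.8 + 2.35/0.0142 = 186.1 d.
q = Δh / Σ(b_i/K_i) = 13.7 / 186.1 = 0.07363 m/day.
In each layer the seepage velocity is v_i = q/n_i, so the layer transit time is t_i = b_i·n_i / q:
  layer 1 (fine sand): t_1 = 12.5 × 0.25 / 0.07363 = 42.44 d
  layer 2 (coarse sand): t_2 = 13.2 × 0.26 / 0.07363 = 46.61 d
  layer 3 (weathered basalt): t_3 = 13.4 × 0.08 / 0.07363 = 14.56 d
  layer 4 (silt): t_4 = 2.35 × 0.19 / 0.07363 = 6.064 d
Total t = Σ t_i = 109.7 days.

110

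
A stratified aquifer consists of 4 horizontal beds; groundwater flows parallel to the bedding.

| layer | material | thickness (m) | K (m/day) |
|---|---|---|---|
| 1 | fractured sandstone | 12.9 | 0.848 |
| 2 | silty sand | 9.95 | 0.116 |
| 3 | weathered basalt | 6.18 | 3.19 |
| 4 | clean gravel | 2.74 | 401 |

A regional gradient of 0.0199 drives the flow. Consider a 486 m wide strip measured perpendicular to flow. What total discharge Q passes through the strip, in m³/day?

Flow is parallel to layering, so each bed carries its own Darcy discharge and the transmissivities add.
Σ(K_i·b_i) = 0.848×12.9 + 0.116×9.95 + 3.19×6.18 + 401×2.74 = 1131 m²/day.
Hydraulic gradient i = 0.0199.
Q = Σ(K_i·b_i) · W · i = 1131 × 486 × 0.01990 = 10934 m³/day.

10900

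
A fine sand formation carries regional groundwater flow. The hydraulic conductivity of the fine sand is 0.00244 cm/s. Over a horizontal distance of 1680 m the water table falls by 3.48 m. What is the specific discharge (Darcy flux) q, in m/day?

Convert K: 0.00244 cm/s × 864 = 2.108 m/day.
Hydraulic gradient i = Δh / L = 3.48 / 1680 = 0.002071.
Specific discharge q = K · i = 2.108 × 0.002071 = 0.004367 m/day.

0.00437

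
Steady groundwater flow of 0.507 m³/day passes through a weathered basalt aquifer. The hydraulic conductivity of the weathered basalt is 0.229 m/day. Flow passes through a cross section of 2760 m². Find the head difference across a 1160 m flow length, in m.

From Q = K·A·i, i = Q / (K·A) = 0.507 / (0.2290 × 2760) = 0.0008022.
Head loss Δh = i · L = 0.0008022 × 1160 = 0.9305 m.

0.931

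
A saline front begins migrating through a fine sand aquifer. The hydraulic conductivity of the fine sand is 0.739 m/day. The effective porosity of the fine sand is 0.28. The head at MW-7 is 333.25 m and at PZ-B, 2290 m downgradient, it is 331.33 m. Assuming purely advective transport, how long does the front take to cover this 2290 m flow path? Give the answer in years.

2830

Hydraulic gradient i = (333.25 − 331.33) / 2290 = 1.92 / 2290 = 0.0008384.
Darcy flux q = K · i = 0.7390 × 0.0008384 = 0.0006196 m/day.
Seepage velocity v = q / n_e = 0.0006196 / 0.28 = 0.002213 m/day.
Travel time t = L / v = 2290 / 0.002213 = 1.035e+06 days = 2833 years.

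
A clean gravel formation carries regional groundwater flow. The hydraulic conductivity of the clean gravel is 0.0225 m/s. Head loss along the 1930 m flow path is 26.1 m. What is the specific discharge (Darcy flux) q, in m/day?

26.3

Convert K: 0.0225 m/s × 86400 = 1944 m/day.
Hydraulic gradient i = Δh / L = 26.1 / 1930 = 0.01352.
Specific discharge q = K · i = 1944 × 0.01352 = 26.29 m/day.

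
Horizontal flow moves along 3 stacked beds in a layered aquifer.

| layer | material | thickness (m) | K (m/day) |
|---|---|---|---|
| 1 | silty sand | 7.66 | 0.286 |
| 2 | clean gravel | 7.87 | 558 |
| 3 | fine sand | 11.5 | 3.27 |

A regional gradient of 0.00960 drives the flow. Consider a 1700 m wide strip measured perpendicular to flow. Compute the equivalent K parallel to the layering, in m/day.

Flow is parallel to layering, so each bed carries its own Darcy discharge and the transmissivities add.
Σ(K_i·b_i) = 0.286×7.66 + 558×7.87 + 3.27×11.5 = 4431 m²/day.
Total thickness b = 27.03 m, so K_eq = Σ(K_i·b_i)/b = 163.9 m/day.

164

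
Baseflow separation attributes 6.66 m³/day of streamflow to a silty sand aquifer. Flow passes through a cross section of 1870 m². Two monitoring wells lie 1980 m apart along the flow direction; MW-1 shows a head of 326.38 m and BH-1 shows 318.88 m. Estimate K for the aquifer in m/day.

0.940

Hydraulic gradient i = (326.38 − 318.88) / 1980 = 7.5 / 1980 = 0.003788.
From Q = K·A·i, K = Q / (A·i) = 6.66 / (1870 × 0.003788) = 0.9402 m/day.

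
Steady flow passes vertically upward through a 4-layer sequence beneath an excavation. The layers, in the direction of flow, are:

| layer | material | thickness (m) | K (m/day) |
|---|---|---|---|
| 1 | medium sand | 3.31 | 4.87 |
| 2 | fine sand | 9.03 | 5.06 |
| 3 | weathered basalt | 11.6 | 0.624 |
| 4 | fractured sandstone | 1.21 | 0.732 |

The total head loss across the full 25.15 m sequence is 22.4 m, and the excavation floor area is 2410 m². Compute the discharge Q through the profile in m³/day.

2380

Flow is perpendicular to layering, so the layers act in series and the equivalent K is the thickness-weighted harmonic mean.
Total thickness L = 3.31 + 9.03 + 11.6 + 1.21 = 25.15 m.
Σ(b_i/K_i) = 3.31/4.87 + 9.03/5.06 + 11.6/0.624 + 1.21/0.732 = 22.71 d.
K_eq = L / Σ(b_i/K_i) = 25.15 / 22.71 = 1.108 m/day.
Q = K_eq · A · (Δh/L) = 1.108 × 2410 × (22.4/25.15) = 2377 m³/day.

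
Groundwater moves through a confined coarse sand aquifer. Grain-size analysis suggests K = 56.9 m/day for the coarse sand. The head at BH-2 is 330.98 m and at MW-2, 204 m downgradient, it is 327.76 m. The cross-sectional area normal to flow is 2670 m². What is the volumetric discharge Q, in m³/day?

Hydraulic gradient i = (330.98 − 327.76) / 204 = 3.22 / 204 = 0.01578.
Darcy's law: Q = K · A · i = 56.90 × 2670 × 0.01578 = 2398 m³/day.

2400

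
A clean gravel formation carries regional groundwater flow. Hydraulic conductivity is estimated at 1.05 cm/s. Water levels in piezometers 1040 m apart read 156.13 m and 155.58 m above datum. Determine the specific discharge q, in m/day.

0.480

Convert K: 1.05 cm/s × 864 = 907.2 m/day.
Hydraulic gradient i = (156.13 − 155.58) / 1040 = 0.55 / 1040 = 0.0005288.
Specific discharge q = K · i = 907.2 × 0.0005288 = 0.4798 m/day.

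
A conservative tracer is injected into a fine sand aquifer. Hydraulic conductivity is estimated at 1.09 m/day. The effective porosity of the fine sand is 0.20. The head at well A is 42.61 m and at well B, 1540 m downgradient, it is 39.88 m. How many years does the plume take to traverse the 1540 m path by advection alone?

436

Hydraulic gradient i = (42.61 − 39.88) / 1540 = 2.73 / 1540 = 0.001773.
Darcy flux q = K · i = 1.090 × 0.001773 = 0.001932 m/day.
Seepage velocity v = q / n_e = 0.001932 / 0.20 = 0.009661 m/day.
Travel time t = L / v = 1540 / 0.009661 = 1.594e+05 days = 436.4 years.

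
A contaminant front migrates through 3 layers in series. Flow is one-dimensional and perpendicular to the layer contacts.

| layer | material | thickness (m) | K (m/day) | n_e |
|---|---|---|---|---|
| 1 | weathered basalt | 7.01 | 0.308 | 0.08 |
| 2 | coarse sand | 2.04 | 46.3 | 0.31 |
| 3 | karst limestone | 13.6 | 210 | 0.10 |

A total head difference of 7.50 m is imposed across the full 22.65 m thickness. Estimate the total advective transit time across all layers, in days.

With flow normal to the layers, continuity requires the same specific discharge q through every layer.
Σ(b_i/K_i) = 7.01/0.308 + 2.04/46.3 + 13.6/210 = 22.87 d.
q = Δh / Σ(b_i/K_i) = 7.50 / 22.87 = 0.3280 m/day.
In each layer the seepage velocity is v_i = q/n_i, so the layer transit time is t_i = b_i·n_i / q:
  layer 1 (weathered basalt): t_1 = 7.01 × 0.08 / 0.3280 = 1.710 d
  layer 2 (coarse sand): t_2 = 2.04 × 0.31 / 0.3280 = 1.928 d
  layer 3 (karst limestone): t_3 = 13.6 × 0.10 / 0.3280 = 4.147 d
Total t = Σ t_i = 7.785 days.

7.79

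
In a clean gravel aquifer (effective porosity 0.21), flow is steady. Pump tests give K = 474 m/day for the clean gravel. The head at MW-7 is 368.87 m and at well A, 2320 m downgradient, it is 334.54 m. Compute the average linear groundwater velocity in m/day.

Hydraulic gradient i = (368.87 − 334.54) / 2320 = 34.33 / 2320 = 0.01480.
Darcy flux q = K · i = 474.0 × 0.01480 = 7.014 m/day.
Seepage velocity v = q / n_e = 7.014 / 0.21 = 33.40 m/day.

33.4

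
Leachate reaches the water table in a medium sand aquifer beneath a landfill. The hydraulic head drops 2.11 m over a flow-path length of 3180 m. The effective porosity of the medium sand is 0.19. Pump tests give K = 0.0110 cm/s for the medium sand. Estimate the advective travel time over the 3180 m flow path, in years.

Convert K: 0.0110 cm/s × 864 = 9.504 m/day.
Hydraulic gradient i = Δh / L = 2.11 / 3180 = 0.0006635.
Darcy flux q = K · i = 9.504 × 0.0006635 = 0.006306 m/day.
Seepage velocity v = q / n_e = 0.006306 / 0.19 = 0.03319 m/day.
Travel time t = L / v = 3180 / 0.03319 = 95812 days = 262.3 years.

262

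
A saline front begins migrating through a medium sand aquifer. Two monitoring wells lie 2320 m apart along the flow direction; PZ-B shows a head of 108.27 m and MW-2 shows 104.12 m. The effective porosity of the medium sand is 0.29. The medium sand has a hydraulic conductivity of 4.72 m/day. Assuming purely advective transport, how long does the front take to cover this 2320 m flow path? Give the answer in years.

218

Hydraulic gradient i = (108.27 − 104.12) / 2320 = 4.15 / 2320 = 0.001789.
Darcy flux q = K · i = 4.720 × 0.001789 = 0.008443 m/day.
Seepage velocity v = q / n_e = 0.008443 / 0.29 = 0.02911 m/day.
Travel time t = L / v = 2320 / 0.02911 = 79686 days = 218.2 years.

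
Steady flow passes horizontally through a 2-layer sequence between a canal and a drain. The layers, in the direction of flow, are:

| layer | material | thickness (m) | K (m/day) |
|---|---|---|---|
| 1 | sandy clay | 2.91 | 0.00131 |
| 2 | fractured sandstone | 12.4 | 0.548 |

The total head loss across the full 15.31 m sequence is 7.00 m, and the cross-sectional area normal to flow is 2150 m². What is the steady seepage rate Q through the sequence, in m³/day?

Flow is perpendicular to layering, so the layers act in series and the equivalent K is the thickness-weighted harmonic mean.
Total thickness L = 2.91 + 12.4 = 15.31 m.
Σ(b_i/K_i) = 2.91/0.00131 + 12.4/0.548 = 2244 d.
K_eq = L / Σ(b_i/K_i) = 15.31 / 2244 = 0.006823 m/day.
Q = K_eq · A · (Δh/L) = 0.006823 × 2150 × (7.00/15.31) = 6.707 m³/day.

6.71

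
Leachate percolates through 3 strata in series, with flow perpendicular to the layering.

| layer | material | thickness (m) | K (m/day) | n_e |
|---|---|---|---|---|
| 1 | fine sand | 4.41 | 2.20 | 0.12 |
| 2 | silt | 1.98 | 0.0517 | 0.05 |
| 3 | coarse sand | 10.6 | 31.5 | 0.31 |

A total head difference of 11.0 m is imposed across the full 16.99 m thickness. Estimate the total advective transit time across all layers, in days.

14.5

With flow normal to the layers, continuity requires the same specific discharge q through every layer.
Σ(b_i/K_i) = 4.41/2.20 + 1.98/0.0517 + 10.6/31.5 = 40.64 d.
q = Δh / Σ(b_i/K_i) = 11.0 / 40.64 = 0.2707 m/day.
In each layer the seepage velocity is v_i = q/n_i, so the layer transit time is t_i = b_i·n_i / q:
  layer 1 (fine sand): t_1 = 4.41 × 0.12 / 0.2707 = 1.955 d
  layer 2 (silt): t_2 = 1.98 × 0.05 / 0.2707 = 0.3658 d
  layer 3 (coarse sand): t_3 = 10.6 × 0.31 / 0.2707 = 12.14 d
Total t = Σ t_i = 14.46 days.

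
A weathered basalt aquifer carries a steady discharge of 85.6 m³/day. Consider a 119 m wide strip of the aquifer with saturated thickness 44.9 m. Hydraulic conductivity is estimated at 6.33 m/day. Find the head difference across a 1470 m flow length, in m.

Cross-sectional area A = 119 × 44.9 = 5343 m².
From Q = K·A·i, i = Q / (K·A) = 85.6 / (6.330 × 5343) = 0.002531.
Head loss Δh = i · L = 0.002531 × 1470 = 3.720 m.

3.72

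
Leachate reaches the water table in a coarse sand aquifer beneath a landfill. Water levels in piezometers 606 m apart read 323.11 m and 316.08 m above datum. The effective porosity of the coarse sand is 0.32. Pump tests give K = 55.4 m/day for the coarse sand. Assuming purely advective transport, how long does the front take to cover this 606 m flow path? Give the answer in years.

Hydraulic gradient i = (323.11 − 316.08) / 606 = 7.03 / 606 = 0.01160.
Darcy flux q = K · i = 55.40 × 0.01160 = 0.6427 m/day.
Seepage velocity v = q / n_e = 0.6427 / 0.32 = 2.008 m/day.
Travel time t = L / v = 606 / 2.008 = 301.7 days = 0.8261 years.

0.826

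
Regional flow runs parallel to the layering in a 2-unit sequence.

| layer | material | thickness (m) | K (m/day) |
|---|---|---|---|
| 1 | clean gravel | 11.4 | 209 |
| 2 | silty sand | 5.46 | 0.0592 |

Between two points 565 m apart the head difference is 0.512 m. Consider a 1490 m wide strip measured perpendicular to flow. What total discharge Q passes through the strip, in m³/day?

Flow is parallel to layering, so each bed carries its own Darcy discharge and the transmissivities add.
Σ(K_i·b_i) = 209×11.4 + 0.0592×5.46 = 2383 m²/day.
Hydraulic gradient i = Δh / L = 0.512 / 565 = 0.0009062.
Q = Σ(K_i·b_i) · W · i = 2383 × 1490 × 0.0009062 = 3217 m³/day.

3220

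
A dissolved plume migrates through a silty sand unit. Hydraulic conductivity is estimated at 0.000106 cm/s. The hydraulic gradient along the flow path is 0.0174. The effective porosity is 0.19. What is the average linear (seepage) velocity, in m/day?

0.00839

Convert K: 0.000106 cm/s × 864 = 0.09158 m/day.
Hydraulic gradient i = 0.0174.
Darcy flux q = K · i = 0.09158 × 0.01740 = 0.001594 m/day.
Seepage velocity v = q / n_e = 0.001594 / 0.19 = 0.008387 m/day.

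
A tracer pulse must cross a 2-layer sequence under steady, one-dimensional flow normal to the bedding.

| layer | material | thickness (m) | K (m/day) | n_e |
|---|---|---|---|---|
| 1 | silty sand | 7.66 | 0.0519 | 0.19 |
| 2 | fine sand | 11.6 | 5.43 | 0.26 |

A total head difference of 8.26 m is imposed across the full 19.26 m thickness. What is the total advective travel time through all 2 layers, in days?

81.1

With flow normal to the layers, continuity requires the same specific discharge q through every layer.
Σ(b_i/K_i) = 7.66/0.0519 + 11.6/5.43 = 149.7 d.
q = Δh / Σ(b_i/K_i) = 8.26 / 149.7 = 0.05517 m/day.
In each layer the seepage velocity is v_i = q/n_i, so the layer transit time is t_i = b_i·n_i / q:
  layer 1 (silty sand): t_1 = 7.66 × 0.19 / 0.05517 = 26.38 d
  layer 2 (fine sand): t_2 = 11.6 × 0.26 / 0.05517 = 54.67 d
Total t = Σ t_i = 81.05 days.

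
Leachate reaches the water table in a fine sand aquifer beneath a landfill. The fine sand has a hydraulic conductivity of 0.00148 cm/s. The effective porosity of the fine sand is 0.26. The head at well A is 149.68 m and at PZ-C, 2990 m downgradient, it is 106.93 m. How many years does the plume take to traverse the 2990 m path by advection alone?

Convert K: 0.00148 cm/s × 864 = 1.279 m/day.
Hydraulic gradient i = (149.68 − 106.93) / 2990 = 42.75 / 2990 = 0.01430.
Darcy flux q = K · i = 1.279 × 0.01430 = 0.01828 m/day.
Seepage velocity v = q / n_e = 0.01828 / 0.26 = 0.07032 m/day.
Travel time t = L / v = 2990 / 0.07032 = 42521 days = 116.4 years.

116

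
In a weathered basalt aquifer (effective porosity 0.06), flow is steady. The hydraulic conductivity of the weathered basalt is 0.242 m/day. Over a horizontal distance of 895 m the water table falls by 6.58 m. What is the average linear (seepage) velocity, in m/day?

Hydraulic gradient i = Δh / L = 6.58 / 895 = 0.007352.
Darcy flux q = K · i = 0.2420 × 0.007352 = 0.001779 m/day.
Seepage velocity v = q / n_e = 0.001779 / 0.06 = 0.02965 m/day.

0.0297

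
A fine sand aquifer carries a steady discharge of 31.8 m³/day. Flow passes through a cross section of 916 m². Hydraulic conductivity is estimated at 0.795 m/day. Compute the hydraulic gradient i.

0.0437

From Q = K·A·i, i = Q / (K·A) = 31.8 / (0.7950 × 916.0) = 0.04367.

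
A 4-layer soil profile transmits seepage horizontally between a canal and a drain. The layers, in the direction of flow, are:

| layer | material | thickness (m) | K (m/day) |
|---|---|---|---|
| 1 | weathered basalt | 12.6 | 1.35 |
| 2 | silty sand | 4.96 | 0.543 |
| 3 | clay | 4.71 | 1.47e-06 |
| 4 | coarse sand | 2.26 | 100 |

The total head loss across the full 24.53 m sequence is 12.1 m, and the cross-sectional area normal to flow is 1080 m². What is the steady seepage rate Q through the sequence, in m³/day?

0.00408

Flow is perpendicular to layering, so the layers act in series and the equivalent K is the thickness-weighted harmonic mean.
Total thickness L = 12.6 + 4.96 + 4.71 + 2.26 = 24.53 m.
Σ(b_i/K_i) = 12.6/1.35 + 4.96/0.543 + 4.71/1.47e-06 + 2.26/100 = 3.204e+06 d.
K_eq = L / Σ(b_i/K_i) = 24.53 / 3.204e+06 = 7.656e-06 m/day.
Q = K_eq · A · (Δh/L) = 7.656e-06 × 1080 × (12.1/24.53) = 0.004079 m³/day.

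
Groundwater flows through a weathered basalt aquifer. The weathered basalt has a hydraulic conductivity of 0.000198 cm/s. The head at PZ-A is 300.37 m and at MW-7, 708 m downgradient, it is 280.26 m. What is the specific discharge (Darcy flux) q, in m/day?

0.00486

Convert K: 0.000198 cm/s × 864 = 0.1711 m/day.
Hydraulic gradient i = (300.37 − 280.26) / 708 = 20.11 / 708 = 0.02840.
Specific discharge q = K · i = 0.1711 × 0.02840 = 0.004859 m/day.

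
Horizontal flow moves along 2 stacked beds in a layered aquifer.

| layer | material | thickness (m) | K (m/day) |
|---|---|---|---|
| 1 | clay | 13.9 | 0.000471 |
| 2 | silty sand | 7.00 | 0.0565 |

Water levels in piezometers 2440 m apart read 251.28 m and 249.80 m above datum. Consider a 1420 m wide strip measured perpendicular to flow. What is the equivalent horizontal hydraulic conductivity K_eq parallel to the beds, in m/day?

0.0192

Flow is parallel to layering, so each bed carries its own Darcy discharge and the transmissivities add.
Σ(K_i·b_i) = 0.000471×13.9 + 0.0565×7.00 = 0.4020 m²/day.
Total thickness b = 20.90 m, so K_eq = Σ(K_i·b_i)/b = 0.01924 m/day.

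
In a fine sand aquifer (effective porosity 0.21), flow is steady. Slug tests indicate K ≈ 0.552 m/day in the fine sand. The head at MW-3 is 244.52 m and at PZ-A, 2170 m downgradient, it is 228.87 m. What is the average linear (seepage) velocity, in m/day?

Hydraulic gradient i = (244.52 − 228.87) / 2170 = 15.65 / 2170 = 0.007212.
Darcy flux q = K · i = 0.5520 × 0.007212 = 0.003981 m/day.
Seepage velocity v = q / n_e = 0.003981 / 0.21 = 0.01896 m/day.

0.0190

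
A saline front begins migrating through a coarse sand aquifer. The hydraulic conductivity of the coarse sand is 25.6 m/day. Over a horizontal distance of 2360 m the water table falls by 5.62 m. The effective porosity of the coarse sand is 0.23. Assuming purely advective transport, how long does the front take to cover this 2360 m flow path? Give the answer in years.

Hydraulic gradient i = Δh / L = 5.62 / 2360 = 0.002381.
Darcy flux q = K · i = 25.60 × 0.002381 = 0.06096 m/day.
Seepage velocity v = q / n_e = 0.06096 / 0.23 = 0.2651 m/day.
Travel time t = L / v = 2360 / 0.2651 = 8904 days = 24.38 years.

24.4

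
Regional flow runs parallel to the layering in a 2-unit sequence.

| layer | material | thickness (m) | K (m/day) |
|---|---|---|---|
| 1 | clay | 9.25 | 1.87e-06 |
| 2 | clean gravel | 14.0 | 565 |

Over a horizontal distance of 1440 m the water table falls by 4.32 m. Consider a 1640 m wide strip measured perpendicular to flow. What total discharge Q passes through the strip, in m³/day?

Flow is parallel to layering, so each bed carries its own Darcy discharge and the transmissivities add.
Σ(K_i·b_i) = 1.87e-06×9.25 + 565×14.0 = 7910 m²/day.
Hydraulic gradient i = Δh / L = 4.32 / 1440 = 0.003000.
Q = Σ(K_i·b_i) · W · i = 7910 × 1640 × 0.003000 = 38917 m³/day.

38900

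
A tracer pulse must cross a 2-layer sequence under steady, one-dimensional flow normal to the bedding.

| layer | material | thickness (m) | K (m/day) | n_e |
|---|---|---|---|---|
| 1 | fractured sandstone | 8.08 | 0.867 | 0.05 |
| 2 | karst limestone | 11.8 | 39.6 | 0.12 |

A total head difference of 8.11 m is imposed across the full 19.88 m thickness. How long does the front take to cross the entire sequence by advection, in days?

With flow normal to the layers, continuity requires the same specific discharge q through every layer.
Σ(b_i/K_i) = 8.08/0.867 + 11.8/39.6 = 9.617 d.
q = Δh / Σ(b_i/K_i) = 8.11 / 9.617 = 0.8433 m/day.
In each layer the seepage velocity is v_i = q/n_i, so the layer transit time is t_i = b_i·n_i / q:
  layer 1 (fractured sandstone): t_1 = 8.08 × 0.05 / 0.8433 = 0.4791 d
  layer 2 (karst limestone): t_2 = 11.8 × 0.12 / 0.8433 = 1.679 d
Total t = Σ t_i = 2.158 days.

2.16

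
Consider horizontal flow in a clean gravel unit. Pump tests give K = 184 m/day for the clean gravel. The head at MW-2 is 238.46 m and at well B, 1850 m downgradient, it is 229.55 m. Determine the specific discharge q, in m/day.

0.886

Hydraulic gradient i = (238.46 − 229.55) / 1850 = 8.91 / 1850 = 0.004816.
Specific discharge q = K · i = 184.0 × 0.004816 = 0.8862 m/day.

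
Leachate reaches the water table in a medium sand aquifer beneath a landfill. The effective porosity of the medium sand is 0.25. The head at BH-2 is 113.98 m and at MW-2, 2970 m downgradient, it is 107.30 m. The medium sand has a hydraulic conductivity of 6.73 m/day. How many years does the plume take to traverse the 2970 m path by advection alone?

134

Hydraulic gradient i = (113.98 − 107.30) / 2970 = 6.68 / 2970 = 0.002249.
Darcy flux q = K · i = 6.730 × 0.002249 = 0.01514 m/day.
Seepage velocity v = q / n_e = 0.01514 / 0.25 = 0.06055 m/day.
Travel time t = L / v = 2970 / 0.06055 = 49053 days = 134.3 years.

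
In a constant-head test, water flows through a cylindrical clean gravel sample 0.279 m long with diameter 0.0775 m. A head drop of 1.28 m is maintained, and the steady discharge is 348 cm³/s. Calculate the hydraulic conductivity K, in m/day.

1390

Cross-sectional area A = π·(d/2)² = π × (0.0775/2)² = 0.004717 m².
Convert discharge: 348 cm³/s = 0.0003480 m³/s.
Darcy's law rearranged: K = Q·L / (A·Δh) = 0.0003480 × 0.279 / (0.004717 × 1.28) = 0.01608 m/s = 1389 m/day.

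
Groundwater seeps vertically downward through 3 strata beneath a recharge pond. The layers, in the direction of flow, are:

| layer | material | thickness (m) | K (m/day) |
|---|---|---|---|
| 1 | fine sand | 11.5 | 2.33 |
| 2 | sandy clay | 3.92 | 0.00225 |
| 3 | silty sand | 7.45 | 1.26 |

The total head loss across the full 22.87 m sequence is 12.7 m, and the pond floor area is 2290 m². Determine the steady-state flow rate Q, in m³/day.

16.6

Flow is perpendicular to layering, so the layers act in series and the equivalent K is the thickness-weighted harmonic mean.
Total thickness L = 11.5 + 3.92 + 7.45 = 22.87 m.
Σ(b_i/K_i) = 11.5/2.33 + 3.92/0.00225 + 7.45/1.26 = 1753 d.
K_eq = L / Σ(b_i/K_i) = 22.87 / 1753 = 0.01305 m/day.
Q = K_eq · A · (Δh/L) = 0.01305 × 2290 × (12.7/22.87) = 16.59 m³/day.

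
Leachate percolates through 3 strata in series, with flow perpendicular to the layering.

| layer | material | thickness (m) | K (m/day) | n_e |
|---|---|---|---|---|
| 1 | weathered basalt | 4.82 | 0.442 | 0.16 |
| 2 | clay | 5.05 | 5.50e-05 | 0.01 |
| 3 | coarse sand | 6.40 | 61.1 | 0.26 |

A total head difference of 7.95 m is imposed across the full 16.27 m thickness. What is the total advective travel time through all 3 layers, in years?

With flow normal to the layers, continuity requires the same specific discharge q through every layer.
Σ(b_i/K_i) = 4.82/0.442 + 5.05/5.50e-05 + 6.40/61.1 = 91829 d.
q = Δh / Σ(b_i/K_i) = 7.95 / 91829 = 8.657e-05 m/day.
In each layer the seepage velocity is v_i = q/n_i, so the layer transit time is t_i = b_i·n_i / q:
  layer 1 (weathered basalt): t_1 = 4.82 × 0.16 / 8.657e-05 = 8908 d
  layer 2 (clay): t_2 = 5.05 × 0.01 / 8.657e-05 = 583.3 d
  layer 3 (coarse sand): t_3 = 6.40 × 0.26 / 8.657e-05 = 19221 d
Total t = Σ t_i = 28712 days = 78.61 years.

78.6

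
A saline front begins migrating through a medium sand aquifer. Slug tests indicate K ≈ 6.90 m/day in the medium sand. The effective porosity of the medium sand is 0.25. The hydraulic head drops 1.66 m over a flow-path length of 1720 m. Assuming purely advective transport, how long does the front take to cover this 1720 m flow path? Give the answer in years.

177

Hydraulic gradient i = Δh / L = 1.66 / 1720 = 0.0009651.
Darcy flux q = K · i = 6.900 × 0.0009651 = 0.006659 m/day.
Seepage velocity v = q / n_e = 0.006659 / 0.25 = 0.02664 m/day.
Travel time t = L / v = 1720 / 0.02664 = 64571 days = 176.8 years.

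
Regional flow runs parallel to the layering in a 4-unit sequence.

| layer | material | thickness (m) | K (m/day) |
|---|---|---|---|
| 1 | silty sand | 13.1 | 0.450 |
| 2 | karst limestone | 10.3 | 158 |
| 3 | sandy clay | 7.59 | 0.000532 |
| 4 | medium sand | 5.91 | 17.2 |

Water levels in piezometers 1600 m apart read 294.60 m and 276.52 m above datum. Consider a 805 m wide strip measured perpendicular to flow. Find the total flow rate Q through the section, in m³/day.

Flow is parallel to layering, so each bed carries its own Darcy discharge and the transmissivities add.
Σ(K_i·b_i) = 0.450×13.1 + 158×10.3 + 0.000532×7.59 + 17.2×5.91 = 1735 m²/day.
Hydraulic gradient i = (294.60 − 276.52) / 1600 = 18.08 / 1600 = 0.01130.
Q = Σ(K_i·b_i) · W · i = 1735 × 805 × 0.01130 = 15782 m³/day.

15800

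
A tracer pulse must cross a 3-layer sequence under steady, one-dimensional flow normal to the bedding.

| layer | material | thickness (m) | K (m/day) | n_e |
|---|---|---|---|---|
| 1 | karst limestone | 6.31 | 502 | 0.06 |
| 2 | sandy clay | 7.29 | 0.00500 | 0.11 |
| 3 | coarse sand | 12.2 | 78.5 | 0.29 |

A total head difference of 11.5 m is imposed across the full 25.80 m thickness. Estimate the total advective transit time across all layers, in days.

598

With flow normal to the layers, continuity requires the same specific discharge q through every layer.
Σ(b_i/K_i) = 6.31/502 + 7.29/0.00500 + 12.2/78.5 = 1458 d.
q = Δh / Σ(b_i/K_i) = 11.5 / 1458 = 0.007887 m/day.
In each layer the seepage velocity is v_i = q/n_i, so the layer transit time is t_i = b_i·n_i / q:
  layer 1 (karst limestone): t_1 = 6.31 × 0.06 / 0.007887 = 48.01 d
  layer 2 (sandy clay): t_2 = 7.29 × 0.11 / 0.007887 = 101.7 d
  layer 3 (coarse sand): t_3 = 12.2 × 0.29 / 0.007887 = 448.6 d
Total t = Σ t_i = 598.3 days.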